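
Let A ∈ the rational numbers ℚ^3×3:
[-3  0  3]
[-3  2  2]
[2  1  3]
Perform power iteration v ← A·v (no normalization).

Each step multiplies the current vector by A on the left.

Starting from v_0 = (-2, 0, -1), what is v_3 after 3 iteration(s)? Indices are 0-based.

v_0 = (-2, 0, -1).
v_1 = A·v_0 = (3, 4, -7).
v_2 = A·v_1 = (-30, -15, -11).
v_3 = A·v_2 = (57, 38, -108).

v_3 = (57, 38, -108)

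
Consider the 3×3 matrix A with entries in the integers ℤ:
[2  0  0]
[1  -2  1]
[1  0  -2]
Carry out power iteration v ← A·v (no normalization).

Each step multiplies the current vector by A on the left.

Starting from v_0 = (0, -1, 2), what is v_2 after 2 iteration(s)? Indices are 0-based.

v_2 = (0, -12, 8)

v_0 = (0, -1, 2).
v_1 = A·v_0 = (0, 4, -4).
v_2 = A·v_1 = (0, -12, 8).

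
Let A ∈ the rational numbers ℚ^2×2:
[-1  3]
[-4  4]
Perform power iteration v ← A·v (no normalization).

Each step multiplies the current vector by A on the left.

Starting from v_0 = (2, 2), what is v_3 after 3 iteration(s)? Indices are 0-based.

v_0 = (2, 2).
v_1 = A·v_0 = (4, 0).
v_2 = A·v_1 = (-4, -16).
v_3 = A·v_2 = (-44, -48).

v_3 = (-44, -48)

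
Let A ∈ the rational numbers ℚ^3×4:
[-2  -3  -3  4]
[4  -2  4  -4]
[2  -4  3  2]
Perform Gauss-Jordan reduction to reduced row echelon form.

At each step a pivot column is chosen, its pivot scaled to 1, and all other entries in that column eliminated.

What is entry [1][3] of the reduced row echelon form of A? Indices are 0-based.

step 1: normalize row 0 (÷-2) = (1, 3/2, 3/2, -2)
  row 1: subtract 4×row0 = (0, -8, -2, 4)
  row 2: subtract 2×row0 = (0, -7, 0, 6)
step 2: normalize row 1 (÷-8) = (0, 1, 1/4, -1/2)
  row 0: subtract 3/2×row1 = (1, 0, 9/8, -5/4)
  row 2: subtract -7×row1 = (0, 0, 7/4, 5/2)
step 3: normalize row 2 (÷7/4) = (0, 0, 1, 10/7)
  row 0: subtract 9/8×row2 = (1, 0, 0, -20/7)
  row 1: subtract 1/4×row2 = (0, 1, 0, -6/7)

M[1][3] = -6/7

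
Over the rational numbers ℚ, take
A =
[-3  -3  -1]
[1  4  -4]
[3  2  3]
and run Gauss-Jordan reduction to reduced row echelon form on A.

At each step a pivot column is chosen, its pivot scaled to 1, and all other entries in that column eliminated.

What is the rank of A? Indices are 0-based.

step 1: normalize row 0 (÷-3) = (1, 1, 1/3)
  row 1: subtract 1×row0 = (0, 3, -13/3)
  row 2: subtract 3×row0 = (0, -1, 2)
step 2: normalize row 1 (÷3) = (0, 1, -13/9)
  row 0: subtract 1×row1 = (1, 0, 16/9)
  row 2: subtract -1×row1 = (0, 0, 5/9)
step 3: normalize row 2 (÷5/9) = (0, 0, 1)
  row 0: subtract 16/9×row2 = (1, 0, 0)
  row 1: subtract -13/9×row2 = (0, 1, 0)

rank = 3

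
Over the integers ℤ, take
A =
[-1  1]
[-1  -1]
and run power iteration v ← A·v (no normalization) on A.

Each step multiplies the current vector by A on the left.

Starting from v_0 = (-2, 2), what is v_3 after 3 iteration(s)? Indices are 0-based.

v_0 = (-2, 2).
v_1 = A·v_0 = (4, 0).
v_2 = A·v_1 = (-4, -4).
v_3 = A·v_2 = (0, 8).

v_3 = (0, 8)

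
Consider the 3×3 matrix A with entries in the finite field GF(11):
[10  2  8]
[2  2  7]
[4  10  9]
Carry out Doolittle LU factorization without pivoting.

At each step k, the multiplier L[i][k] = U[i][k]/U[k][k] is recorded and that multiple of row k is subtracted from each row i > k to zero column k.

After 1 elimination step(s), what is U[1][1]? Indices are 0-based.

Step 1: pivot at (0,0) is 10.
  row1 ← row1 − (9)·row0  ⇒  L[1][0]=9, U row1=(0, 6, 1)
  row2 ← row2 − (7)·row0  ⇒  L[2][0]=7, U row2=(0, 7, 8)

U[1][1] = 6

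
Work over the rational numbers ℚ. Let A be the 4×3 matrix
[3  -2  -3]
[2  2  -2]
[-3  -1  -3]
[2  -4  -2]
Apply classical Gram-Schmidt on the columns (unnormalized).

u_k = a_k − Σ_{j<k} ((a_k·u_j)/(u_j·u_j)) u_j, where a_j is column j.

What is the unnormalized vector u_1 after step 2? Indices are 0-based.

Step 1: u_0 = a_0 = (3, 2, -3, 2).
Step 2: u_1 = a_1 − (-7/26)·u_0 = (-31/26, 33/13, -47/26, -45/13).

u_1 = (-31/26, 33/13, -47/26, -45/13)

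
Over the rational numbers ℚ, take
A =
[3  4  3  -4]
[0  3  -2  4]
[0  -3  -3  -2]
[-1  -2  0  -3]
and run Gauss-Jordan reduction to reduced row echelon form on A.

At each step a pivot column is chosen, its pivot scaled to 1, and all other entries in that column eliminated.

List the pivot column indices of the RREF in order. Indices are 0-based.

pivot columns: 0, 1, 2, 3

[1] R0 /= 3  ⇒  (1, 4/3, 1, -4/3)
     R3 -= -1·R0  ⇒  (0, -2/3, 1, -13/3)
[2] R1 /= 3  ⇒  (0, 1, -2/3, 4/3)
     R0 -= 4/3·R1  ⇒  (1, 0, 17/9, -28/9)
     R2 -= -3·R1  ⇒  (0, 0, -5, 2)
     R3 -= -2/3·R1  ⇒  (0, 0, 5/9, -31/9)
[3] R2 /= -5  ⇒  (0, 0, 1, -2/5)
     R0 -= 17/9·R2  ⇒  (1, 0, 0, -106/45)
     R1 -= -2/3·R2  ⇒  (0, 1, 0, 16/15)
     R3 -= 5/9·R2  ⇒  (0, 0, 0, -29/9)
[4] R3 /= -29/9  ⇒  (0, 0, 0, 1)
     R0 -= -106/45·R3  ⇒  (1, 0, 0, 0)
     R1 -= 16/15·R3  ⇒  (0, 1, 0, 0)
     R2 -= -2/5·R3  ⇒  (0, 0, 1, 0)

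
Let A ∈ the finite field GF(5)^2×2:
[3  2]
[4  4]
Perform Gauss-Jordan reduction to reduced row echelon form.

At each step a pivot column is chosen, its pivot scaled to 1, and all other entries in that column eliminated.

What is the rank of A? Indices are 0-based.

step 1: normalize row 0 (÷3) = (1, 4)
  row 1: subtract 4×row0 = (0, 3)
step 2: normalize row 1 (÷3) = (0, 1)
  row 0: subtract 4×row1 = (1, 0)

rank = 2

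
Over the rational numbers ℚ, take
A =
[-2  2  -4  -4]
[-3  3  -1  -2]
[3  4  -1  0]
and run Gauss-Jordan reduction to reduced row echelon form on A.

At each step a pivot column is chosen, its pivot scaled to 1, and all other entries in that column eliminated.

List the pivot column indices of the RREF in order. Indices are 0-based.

pivot(0,0)=-2: scale R0 → (1, -1, 2, 2)
  clear (1,0): R1 −= (-3)R0 → (0, 0, 5, 4)
  clear (2,0): R2 −= (3)R0 → (0, 7, -7, -6)
pivot(1,1): swap R1↔R2
pivot(1,1)=7: scale R1 → (0, 1, -1, -6/7)
  clear (0,1): R0 −= (-1)R1 → (1, 0, 1, 8/7)
pivot(2,2)=5: scale R2 → (0, 0, 1, 4/5)
  clear (0,2): R0 −= (1)R2 → (1, 0, 0, 12/35)
  clear (1,2): R1 −= (-1)R2 → (0, 1, 0, -2/35)

pivot columns: 0, 1, 2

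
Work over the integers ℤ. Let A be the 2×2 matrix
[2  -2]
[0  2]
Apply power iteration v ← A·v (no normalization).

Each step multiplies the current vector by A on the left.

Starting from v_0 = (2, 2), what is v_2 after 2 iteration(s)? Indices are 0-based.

v_0 = (2, 2).
v_1 = A·v_0 = (0, 4).
v_2 = A·v_1 = (-8, 8).

v_2 = (-8, 8)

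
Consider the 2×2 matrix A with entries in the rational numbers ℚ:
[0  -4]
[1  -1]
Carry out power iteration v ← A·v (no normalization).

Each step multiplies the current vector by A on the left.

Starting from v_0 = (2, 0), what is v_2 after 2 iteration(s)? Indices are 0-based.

v_2 = (-8, -2)

v_0 = (2, 0).
v_1 = A·v_0 = (0, 2).
v_2 = A·v_1 = (-8, -2).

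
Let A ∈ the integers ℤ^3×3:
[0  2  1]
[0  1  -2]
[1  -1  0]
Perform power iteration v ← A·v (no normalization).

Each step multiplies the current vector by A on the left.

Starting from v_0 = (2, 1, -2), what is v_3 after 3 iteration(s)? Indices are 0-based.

v_3 = (1, 13, 8)

v_0 = (2, 1, -2).
v_1 = A·v_0 = (0, 5, 1).
v_2 = A·v_1 = (11, 3, -5).
v_3 = A·v_2 = (1, 13, 8).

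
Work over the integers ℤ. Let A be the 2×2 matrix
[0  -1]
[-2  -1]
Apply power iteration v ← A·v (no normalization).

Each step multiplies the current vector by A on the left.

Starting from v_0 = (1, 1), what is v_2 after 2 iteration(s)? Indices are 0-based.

v_0 = (1, 1).
v_1 = A·v_0 = (-1, -3).
v_2 = A·v_1 = (3, 5).

v_2 = (3, 5)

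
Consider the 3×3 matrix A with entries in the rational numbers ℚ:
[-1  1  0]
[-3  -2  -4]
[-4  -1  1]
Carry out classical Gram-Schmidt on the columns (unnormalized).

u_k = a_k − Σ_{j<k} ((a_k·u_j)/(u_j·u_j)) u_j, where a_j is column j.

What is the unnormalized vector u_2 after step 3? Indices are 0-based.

u_2 = (-5/3, -5/3, 5/3)

Step 1: u_0 = a_0 = (-1, -3, -4).
Step 2: u_1 = a_1 − (9/26)·u_0 = (35/26, -25/26, 5/13).
Step 3: u_2 = a_2 − (4/13)·u_0 − (22/15)·u_1 = (-5/3, -5/3, 5/3).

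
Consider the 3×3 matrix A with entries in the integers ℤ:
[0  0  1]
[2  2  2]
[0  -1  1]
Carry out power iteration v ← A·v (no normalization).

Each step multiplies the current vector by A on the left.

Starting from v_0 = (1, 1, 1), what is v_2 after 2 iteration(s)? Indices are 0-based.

v_2 = (0, 14, -6)

v_0 = (1, 1, 1).
v_1 = A·v_0 = (1, 6, 0).
v_2 = A·v_1 = (0, 14, -6).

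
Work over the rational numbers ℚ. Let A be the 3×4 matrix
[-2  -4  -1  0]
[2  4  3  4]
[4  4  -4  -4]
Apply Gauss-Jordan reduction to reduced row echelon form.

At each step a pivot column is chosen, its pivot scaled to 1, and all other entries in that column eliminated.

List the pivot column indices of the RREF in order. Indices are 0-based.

pivot columns: 0, 1, 2

step 1: normalize row 0 (÷-2) = (1, 2, 1/2, 0)
  row 1: subtract 2×row0 = (0, 0, 2, 4)
  row 2: subtract 4×row0 = (0, -4, -6, -4)
step 2: exchange rows 1,2
step 2: normalize row 1 (÷-4) = (0, 1, 3/2, 1)
  row 0: subtract 2×row1 = (1, 0, -5/2, -2)
step 3: normalize row 2 (÷2) = (0, 0, 1, 2)
  row 0: subtract -5/2×row2 = (1, 0, 0, 3)
  row 1: subtract 3/2×row2 = (0, 1, 0, -2)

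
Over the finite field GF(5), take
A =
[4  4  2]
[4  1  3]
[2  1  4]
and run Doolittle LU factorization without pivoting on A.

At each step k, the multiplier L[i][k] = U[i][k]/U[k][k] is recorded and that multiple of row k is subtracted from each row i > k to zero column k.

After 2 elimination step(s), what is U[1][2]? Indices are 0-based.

k=0: U[0][0]=4
  eliminate (1,0): mult=1, new row 1: (0, 2, 1); set L[1][0]=1
  eliminate (2,0): mult=3, new row 2: (0, 4, 3); set L[2][0]=3
k=1: U[1][1]=2
  eliminate (2,1): mult=2, new row 2: (0, 0, 1); set L[2][1]=2

U[1][2] = 1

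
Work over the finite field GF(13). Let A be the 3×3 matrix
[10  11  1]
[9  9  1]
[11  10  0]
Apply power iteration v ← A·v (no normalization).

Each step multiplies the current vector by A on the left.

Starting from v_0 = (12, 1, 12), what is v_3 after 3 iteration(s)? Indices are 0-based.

v_3 = (7, 0, 2)

v_0 = (12, 1, 12).
v_1 = A·v_0 = (0, 12, 12).
v_2 = A·v_1 = (1, 3, 3).
v_3 = A·v_2 = (7, 0, 2).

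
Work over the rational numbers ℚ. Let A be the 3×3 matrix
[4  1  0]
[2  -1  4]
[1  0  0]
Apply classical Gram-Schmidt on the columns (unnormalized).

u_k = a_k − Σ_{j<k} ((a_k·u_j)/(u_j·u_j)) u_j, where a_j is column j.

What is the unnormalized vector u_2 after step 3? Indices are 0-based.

Step 1: u_0 = a_0 = (4, 2, 1).
Step 2: u_1 = a_1 − (2/21)·u_0 = (13/21, -25/21, -2/21).
Step 3: u_2 = a_2 − (8/21)·u_0 − (-50/19)·u_1 = (2/19, 2/19, -12/19).

u_2 = (2/19, 2/19, -12/19)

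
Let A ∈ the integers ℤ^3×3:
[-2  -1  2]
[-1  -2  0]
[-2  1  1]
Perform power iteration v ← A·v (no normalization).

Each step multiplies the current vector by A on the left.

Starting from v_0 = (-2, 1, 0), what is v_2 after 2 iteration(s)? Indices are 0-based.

v_2 = (4, -3, -1)

v_0 = (-2, 1, 0).
v_1 = A·v_0 = (3, 0, 5).
v_2 = A·v_1 = (4, -3, -1).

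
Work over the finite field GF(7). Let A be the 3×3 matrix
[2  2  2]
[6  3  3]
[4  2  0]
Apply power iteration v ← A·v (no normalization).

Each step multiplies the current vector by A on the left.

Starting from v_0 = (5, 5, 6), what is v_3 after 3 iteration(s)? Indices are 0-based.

v_0 = (5, 5, 6).
v_1 = A·v_0 = (4, 0, 2).
v_2 = A·v_1 = (5, 2, 2).
v_3 = A·v_2 = (4, 0, 3).

v_3 = (4, 0, 3)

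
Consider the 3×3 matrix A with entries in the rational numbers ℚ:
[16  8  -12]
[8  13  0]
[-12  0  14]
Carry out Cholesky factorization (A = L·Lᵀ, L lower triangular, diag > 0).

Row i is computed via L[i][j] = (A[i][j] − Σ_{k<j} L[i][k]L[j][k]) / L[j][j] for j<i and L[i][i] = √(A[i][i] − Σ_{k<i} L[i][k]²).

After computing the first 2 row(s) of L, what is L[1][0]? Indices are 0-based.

Step 1: L[0][0] = √(16) = 4.
  L[1][0] = (8) / L[0][0] = 2.
Step 2: L[1][1] = √(9) = 3.

L[1][0] = 2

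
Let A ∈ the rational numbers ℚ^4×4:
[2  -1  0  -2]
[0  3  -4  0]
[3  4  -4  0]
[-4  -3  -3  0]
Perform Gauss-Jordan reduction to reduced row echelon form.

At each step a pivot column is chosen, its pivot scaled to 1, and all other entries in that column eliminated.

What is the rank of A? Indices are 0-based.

rank = 4

pivot(0,0)=2: scale R0 → (1, -1/2, 0, -1)
  clear (2,0): R2 −= (3)R0 → (0, 11/2, -4, 3)
  clear (3,0): R3 −= (-4)R0 → (0, -5, -3, -4)
pivot(1,1)=3: scale R1 → (0, 1, -4/3, 0)
  clear (0,1): R0 −= (-1/2)R1 → (1, 0, -2/3, -1)
  clear (2,1): R2 −= (11/2)R1 → (0, 0, 10/3, 3)
  clear (3,1): R3 −= (-5)R1 → (0, 0, -29/3, -4)
pivot(2,2)=10/3: scale R2 → (0, 0, 1, 9/10)
  clear (0,2): R0 −= (-2/3)R2 → (1, 0, 0, -2/5)
  clear (1,2): R1 −= (-4/3)R2 → (0, 1, 0, 6/5)
  clear (3,2): R3 −= (-29/3)R2 → (0, 0, 0, 47/10)
pivot(3,3)=47/10: scale R3 → (0, 0, 0, 1)
  clear (0,3): R0 −= (-2/5)R3 → (1, 0, 0, 0)
  clear (1,3): R1 −= (6/5)R3 → (0, 1, 0, 0)
  clear (2,3): R2 −= (9/10)R3 → (0, 0, 1, 0)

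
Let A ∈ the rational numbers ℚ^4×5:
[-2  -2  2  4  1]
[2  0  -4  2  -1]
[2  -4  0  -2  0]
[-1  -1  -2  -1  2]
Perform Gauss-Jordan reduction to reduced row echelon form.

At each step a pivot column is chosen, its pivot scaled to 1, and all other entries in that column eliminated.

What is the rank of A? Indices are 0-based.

[1] R0 /= -2  ⇒  (1, 1, -1, -2, -1/2)
     R1 -= 2·R0  ⇒  (0, -2, -2, 6, 0)
     R2 -= 2·R0  ⇒  (0, -6, 2, 2, 1)
     R3 -= -1·R0  ⇒  (0, 0, -3, -3, 3/2)
[2] R1 /= -2  ⇒  (0, 1, 1, -3, 0)
     R0 -= 1·R1  ⇒  (1, 0, -2, 1, -1/2)
     R2 -= -6·R1  ⇒  (0, 0, 8, -16, 1)
[3] R2 /= 8  ⇒  (0, 0, 1, -2, 1/8)
     R0 -= -2·R2  ⇒  (1, 0, 0, -3, -1/4)
     R1 -= 1·R2  ⇒  (0, 1, 0, -1, -1/8)
     R3 -= -3·R2  ⇒  (0, 0, 0, -9, 15/8)
[4] R3 /= -9  ⇒  (0, 0, 0, 1, -5/24)
     R0 -= -3·R3  ⇒  (1, 0, 0, 0, -7/8)
     R1 -= -1·R3  ⇒  (0, 1, 0, 0, -1/3)
     R2 -= -2·R3  ⇒  (0, 0, 1, 0, -7/24)

rank = 4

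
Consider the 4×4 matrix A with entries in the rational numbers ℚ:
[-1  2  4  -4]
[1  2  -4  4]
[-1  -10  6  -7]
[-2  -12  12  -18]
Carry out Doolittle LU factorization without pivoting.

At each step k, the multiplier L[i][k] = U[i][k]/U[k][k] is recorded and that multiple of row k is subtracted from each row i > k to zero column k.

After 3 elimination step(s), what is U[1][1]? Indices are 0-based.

Step 1: pivot at (0,0) is -1.
  row1 ← row1 − (-1)·row0  ⇒  L[1][0]=-1, U row1=(0, 4, 0, 0)
  row2 ← row2 − (1)·row0  ⇒  L[2][0]=1, U row2=(0, -12, 2, -3)
  row3 ← row3 − (2)·row0  ⇒  L[3][0]=2, U row3=(0, -16, 4, -10)
Step 2: pivot at (1,1) is 4.
  row2 ← row2 − (-3)·row1  ⇒  L[2][1]=-3, U row2=(0, 0, 2, -3)
  row3 ← row3 − (-4)·row1  ⇒  L[3][1]=-4, U row3=(0, 0, 4, -10)
Step 3: pivot at (2,2) is 2.
  row3 ← row3 − (2)·row2  ⇒  L[3][2]=2, U row3=(0, 0, 0, -4)

U[1][1] = 4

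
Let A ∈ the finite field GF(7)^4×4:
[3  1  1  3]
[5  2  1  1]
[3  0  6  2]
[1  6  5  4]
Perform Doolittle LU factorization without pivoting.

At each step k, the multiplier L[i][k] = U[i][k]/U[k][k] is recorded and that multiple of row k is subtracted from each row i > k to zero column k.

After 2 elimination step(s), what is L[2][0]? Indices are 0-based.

Step 1: pivot at (0,0) is 3.
  row1 ← row1 − (4)·row0  ⇒  L[1][0]=4, U row1=(0, 5, 4, 3)
  row2 ← row2 − (1)·row0  ⇒  L[2][0]=1, U row2=(0, 6, 5, 6)
  row3 ← row3 − (5)·row0  ⇒  L[3][0]=5, U row3=(0, 1, 0, 3)
Step 2: pivot at (1,1) is 5.
  row2 ← row2 − (4)·row1  ⇒  L[2][1]=4, U row2=(0, 0, 3, 1)
  row3 ← row3 − (3)·row1  ⇒  L[3][1]=3, U row3=(0, 0, 2, 1)

L[2][0] = 1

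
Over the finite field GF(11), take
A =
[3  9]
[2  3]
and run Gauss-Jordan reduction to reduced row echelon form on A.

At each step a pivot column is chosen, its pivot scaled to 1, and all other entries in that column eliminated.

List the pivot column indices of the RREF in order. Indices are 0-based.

pivot columns: 0, 1

pivot(0,0)=3: scale R0 → (1, 3)
  clear (1,0): R1 −= (2)R0 → (0, 8)
pivot(1,1)=8: scale R1 → (0, 1)
  clear (0,1): R0 −= (3)R1 → (1, 0)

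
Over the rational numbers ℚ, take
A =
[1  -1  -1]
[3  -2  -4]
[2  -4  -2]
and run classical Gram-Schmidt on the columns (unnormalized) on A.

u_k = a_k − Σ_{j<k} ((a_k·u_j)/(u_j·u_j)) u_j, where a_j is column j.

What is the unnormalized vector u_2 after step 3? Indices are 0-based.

u_2 = (16/69, -4/69, -2/69)

Step 1: u_0 = a_0 = (1, 3, 2).
Step 2: u_1 = a_1 − (-15/14)·u_0 = (1/14, 17/14, -13/7).
Step 3: u_2 = a_2 − (-17/14)·u_0 − (-17/69)·u_1 = (16/69, -4/69, -2/69).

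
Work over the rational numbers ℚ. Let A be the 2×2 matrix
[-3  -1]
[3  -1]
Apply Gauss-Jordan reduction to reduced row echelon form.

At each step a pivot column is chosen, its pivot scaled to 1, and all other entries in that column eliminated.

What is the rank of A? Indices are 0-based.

pivot(0,0)=-3: scale R0 → (1, 1/3)
  clear (1,0): R1 −= (3)R0 → (0, -2)
pivot(1,1)=-2: scale R1 → (0, 1)
  clear (0,1): R0 −= (1/3)R1 → (1, 0)

rank = 2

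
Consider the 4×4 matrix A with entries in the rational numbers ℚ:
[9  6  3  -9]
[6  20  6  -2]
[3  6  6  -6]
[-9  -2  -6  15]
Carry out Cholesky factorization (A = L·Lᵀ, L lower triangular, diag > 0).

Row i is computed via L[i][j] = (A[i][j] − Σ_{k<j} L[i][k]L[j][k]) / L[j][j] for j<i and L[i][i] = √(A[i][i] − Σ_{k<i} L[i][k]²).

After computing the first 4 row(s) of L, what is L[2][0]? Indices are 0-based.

L[2][0] = 1

Step 1: L[0][0] = √(9) = 3.
  L[1][0] = (6) / L[0][0] = 2.
Step 2: L[1][1] = √(16) = 4.
  L[2][0] = (3) / L[0][0] = 1.
  L[2][1] = (4) / L[1][1] = 1.
Step 3: L[2][2] = √(4) = 2.
  L[3][0] = (-9) / L[0][0] = -3.
  L[3][1] = (4) / L[1][1] = 1.
  L[3][2] = (-4) / L[2][2] = -2.
Step 4: L[3][3] = √(1) = 1.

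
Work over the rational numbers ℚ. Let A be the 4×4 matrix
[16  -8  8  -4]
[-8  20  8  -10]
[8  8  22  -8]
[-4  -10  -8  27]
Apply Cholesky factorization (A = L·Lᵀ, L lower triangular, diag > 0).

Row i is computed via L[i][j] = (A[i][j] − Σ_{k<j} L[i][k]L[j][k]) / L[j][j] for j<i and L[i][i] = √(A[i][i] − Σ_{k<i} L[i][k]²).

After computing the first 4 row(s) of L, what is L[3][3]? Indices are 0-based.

L[3][3] = 4

Step 1: L[0][0] = √(16) = 4.
  L[1][0] = (-8) / L[0][0] = -2.
Step 2: L[1][1] = √(16) = 4.
  L[2][0] = (8) / L[0][0] = 2.
  L[2][1] = (12) / L[1][1] = 3.
Step 3: L[2][2] = √(9) = 3.
  L[3][0] = (-4) / L[0][0] = -1.
  L[3][1] = (-12) / L[1][1] = -3.
  L[3][2] = (3) / L[2][2] = 1.
Step 4: L[3][3] = √(16) = 4.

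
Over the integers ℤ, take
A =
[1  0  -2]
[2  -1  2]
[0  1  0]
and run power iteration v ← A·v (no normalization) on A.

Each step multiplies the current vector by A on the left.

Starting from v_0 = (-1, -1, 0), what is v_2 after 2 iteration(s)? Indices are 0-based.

v_0 = (-1, -1, 0).
v_1 = A·v_0 = (-1, -1, -1).
v_2 = A·v_1 = (1, -3, -1).

v_2 = (1, -3, -1)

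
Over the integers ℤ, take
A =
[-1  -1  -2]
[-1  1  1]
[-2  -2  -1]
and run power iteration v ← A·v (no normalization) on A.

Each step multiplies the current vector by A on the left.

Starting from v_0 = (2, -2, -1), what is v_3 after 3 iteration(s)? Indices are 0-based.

v_3 = (-5, -2, 5)

v_0 = (2, -2, -1).
v_1 = A·v_0 = (2, -5, 1).
v_2 = A·v_1 = (1, -6, 5).
v_3 = A·v_2 = (-5, -2, 5).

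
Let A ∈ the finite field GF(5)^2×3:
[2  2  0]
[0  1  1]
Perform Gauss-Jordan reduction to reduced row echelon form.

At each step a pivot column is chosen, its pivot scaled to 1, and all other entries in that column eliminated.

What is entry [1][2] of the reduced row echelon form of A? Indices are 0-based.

M[1][2] = 1

step 1: normalize row 0 (÷2) = (1, 1, 0)
step 2: normalize row 1 (÷1) = (0, 1, 1)
  row 0: subtract 1×row1 = (1, 0, 4)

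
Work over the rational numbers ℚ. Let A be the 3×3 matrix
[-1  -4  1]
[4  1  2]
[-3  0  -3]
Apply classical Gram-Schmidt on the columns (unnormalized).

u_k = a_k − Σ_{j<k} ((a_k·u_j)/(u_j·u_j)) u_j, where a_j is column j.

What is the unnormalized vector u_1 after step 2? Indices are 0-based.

Step 1: u_0 = a_0 = (-1, 4, -3).
Step 2: u_1 = a_1 − (4/13)·u_0 = (-48/13, -3/13, 12/13).

u_1 = (-48/13, -3/13, 12/13)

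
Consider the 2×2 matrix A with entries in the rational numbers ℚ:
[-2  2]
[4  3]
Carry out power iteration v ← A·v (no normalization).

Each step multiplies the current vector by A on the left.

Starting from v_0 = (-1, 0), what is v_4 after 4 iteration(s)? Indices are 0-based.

v_0 = (-1, 0).
v_1 = A·v_0 = (2, -4).
v_2 = A·v_1 = (-12, -4).
v_3 = A·v_2 = (16, -60).
v_4 = A·v_3 = (-152, -116).

v_4 = (-152, -116)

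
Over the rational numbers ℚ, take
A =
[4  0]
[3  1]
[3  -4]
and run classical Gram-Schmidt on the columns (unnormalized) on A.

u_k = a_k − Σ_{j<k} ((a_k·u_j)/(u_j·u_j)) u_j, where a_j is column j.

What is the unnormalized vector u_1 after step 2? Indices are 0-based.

u_1 = (18/17, 61/34, -109/34)

Step 1: u_0 = a_0 = (4, 3, 3).
Step 2: u_1 = a_1 − (-9/34)·u_0 = (18/17, 61/34, -109/34).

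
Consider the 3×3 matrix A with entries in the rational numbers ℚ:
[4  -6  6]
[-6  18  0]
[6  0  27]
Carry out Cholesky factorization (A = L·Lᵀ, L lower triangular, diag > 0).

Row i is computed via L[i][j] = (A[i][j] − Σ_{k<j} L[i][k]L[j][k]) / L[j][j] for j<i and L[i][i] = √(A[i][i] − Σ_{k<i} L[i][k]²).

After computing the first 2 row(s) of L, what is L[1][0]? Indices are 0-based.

L[1][0] = -3

Step 1: L[0][0] = √(4) = 2.
  L[1][0] = (-6) / L[0][0] = -3.
Step 2: L[1][1] = √(9) = 3.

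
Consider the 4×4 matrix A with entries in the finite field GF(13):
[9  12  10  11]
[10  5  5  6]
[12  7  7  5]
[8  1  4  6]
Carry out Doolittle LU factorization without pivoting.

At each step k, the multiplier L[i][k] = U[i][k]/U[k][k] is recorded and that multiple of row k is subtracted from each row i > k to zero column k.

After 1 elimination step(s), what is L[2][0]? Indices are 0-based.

L[2][0] = 10

Step 1: pivot at (0,0) is 9.
  row1 ← row1 − (4)·row0  ⇒  L[1][0]=4, U row1=(0, 9, 4, 1)
  row2 ← row2 − (10)·row0  ⇒  L[2][0]=10, U row2=(0, 4, 11, 12)
  row3 ← row3 − (11)·row0  ⇒  L[3][0]=11, U row3=(0, 12, 11, 2)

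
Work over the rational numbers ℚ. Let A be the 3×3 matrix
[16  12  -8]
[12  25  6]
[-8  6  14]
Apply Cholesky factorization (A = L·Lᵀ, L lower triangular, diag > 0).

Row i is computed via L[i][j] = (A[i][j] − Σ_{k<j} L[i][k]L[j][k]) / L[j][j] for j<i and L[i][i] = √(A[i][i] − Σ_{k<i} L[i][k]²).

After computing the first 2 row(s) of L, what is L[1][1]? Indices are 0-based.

L[1][1] = 4

Step 1: L[0][0] = √(16) = 4.
  L[1][0] = (12) / L[0][0] = 3.
Step 2: L[1][1] = √(16) = 4.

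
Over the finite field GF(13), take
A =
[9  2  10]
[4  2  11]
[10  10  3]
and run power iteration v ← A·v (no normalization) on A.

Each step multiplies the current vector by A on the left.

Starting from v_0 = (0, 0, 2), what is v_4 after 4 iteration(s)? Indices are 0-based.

v_4 = (4, 2, 1)

v_0 = (0, 0, 2).
v_1 = A·v_0 = (7, 9, 6).
v_2 = A·v_1 = (11, 8, 9).
v_3 = A·v_2 = (10, 3, 9).
v_4 = A·v_3 = (4, 2, 1).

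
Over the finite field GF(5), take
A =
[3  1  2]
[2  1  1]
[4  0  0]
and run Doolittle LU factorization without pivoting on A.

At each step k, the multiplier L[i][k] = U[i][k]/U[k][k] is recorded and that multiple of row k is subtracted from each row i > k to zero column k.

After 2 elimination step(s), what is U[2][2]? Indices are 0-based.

Step 1: pivot at (0,0) is 3.
  row1 ← row1 − (4)·row0  ⇒  L[1][0]=4, U row1=(0, 2, 3)
  row2 ← row2 − (3)·row0  ⇒  L[2][0]=3, U row2=(0, 2, 4)
Step 2: pivot at (1,1) is 2.
  row2 ← row2 − (1)·row1  ⇒  L[2][1]=1, U row2=(0, 0, 1)

U[2][2] = 1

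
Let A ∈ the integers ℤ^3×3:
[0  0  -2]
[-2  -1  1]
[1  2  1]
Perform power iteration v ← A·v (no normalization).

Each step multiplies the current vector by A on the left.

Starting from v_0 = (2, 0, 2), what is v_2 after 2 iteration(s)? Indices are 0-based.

v_2 = (-8, 14, -4)

v_0 = (2, 0, 2).
v_1 = A·v_0 = (-4, -2, 4).
v_2 = A·v_1 = (-8, 14, -4).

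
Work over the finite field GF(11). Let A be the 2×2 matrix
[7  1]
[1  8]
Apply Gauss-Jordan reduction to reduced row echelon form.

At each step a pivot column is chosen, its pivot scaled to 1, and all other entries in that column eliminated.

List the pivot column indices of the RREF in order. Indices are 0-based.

pivot(0,0)=7: scale R0 → (1, 8)
  clear (1,0): R1 −= (1)R0 → (0, 0)
col 1: no nonzero at/below row 1; advance.

pivot columns: 0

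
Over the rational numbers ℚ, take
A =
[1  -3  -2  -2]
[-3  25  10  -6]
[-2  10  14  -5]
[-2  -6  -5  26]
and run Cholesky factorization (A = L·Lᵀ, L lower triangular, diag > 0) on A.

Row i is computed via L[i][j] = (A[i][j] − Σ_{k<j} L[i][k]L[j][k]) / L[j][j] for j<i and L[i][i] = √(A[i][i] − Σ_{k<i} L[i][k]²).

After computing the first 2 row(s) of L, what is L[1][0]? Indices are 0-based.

L[1][0] = -3

Step 1: L[0][0] = √(1) = 1.
  L[1][0] = (-3) / L[0][0] = -3.
Step 2: L[1][1] = √(16) = 4.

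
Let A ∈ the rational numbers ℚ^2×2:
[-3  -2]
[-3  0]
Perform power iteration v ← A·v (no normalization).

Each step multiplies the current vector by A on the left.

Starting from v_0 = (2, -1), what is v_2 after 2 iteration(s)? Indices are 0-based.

v_0 = (2, -1).
v_1 = A·v_0 = (-4, -6).
v_2 = A·v_1 = (24, 12).

v_2 = (24, 12)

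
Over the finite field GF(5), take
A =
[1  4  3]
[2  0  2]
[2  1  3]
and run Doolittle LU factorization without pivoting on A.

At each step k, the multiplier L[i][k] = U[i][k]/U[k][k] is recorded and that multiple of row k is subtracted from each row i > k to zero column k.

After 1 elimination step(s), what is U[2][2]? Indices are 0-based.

U[2][2] = 2

Step 1: pivot at (0,0) is 1.
  row1 ← row1 − (2)·row0  ⇒  L[1][0]=2, U row1=(0, 2, 1)
  row2 ← row2 − (2)·row0  ⇒  L[2][0]=2, U row2=(0, 3, 2)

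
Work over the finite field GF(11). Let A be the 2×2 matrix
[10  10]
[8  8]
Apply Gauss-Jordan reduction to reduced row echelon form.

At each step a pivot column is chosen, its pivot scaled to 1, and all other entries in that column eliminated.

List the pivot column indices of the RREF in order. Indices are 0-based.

pivot columns: 0

[1] R0 /= 10  ⇒  (1, 1)
     R1 -= 8·R0  ⇒  (0, 0)
column 1 empty below row 1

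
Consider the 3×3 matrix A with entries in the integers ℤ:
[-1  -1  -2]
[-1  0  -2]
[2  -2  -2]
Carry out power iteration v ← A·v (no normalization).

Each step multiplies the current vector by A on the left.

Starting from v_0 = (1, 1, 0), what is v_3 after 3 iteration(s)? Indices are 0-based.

v_3 = (-1, 1, 6)

v_0 = (1, 1, 0).
v_1 = A·v_0 = (-2, -1, 0).
v_2 = A·v_1 = (3, 2, -2).
v_3 = A·v_2 = (-1, 1, 6).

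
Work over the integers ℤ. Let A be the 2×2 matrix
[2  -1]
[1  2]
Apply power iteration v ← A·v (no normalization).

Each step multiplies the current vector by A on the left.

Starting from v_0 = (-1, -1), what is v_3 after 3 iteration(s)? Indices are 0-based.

v_3 = (9, -13)

v_0 = (-1, -1).
v_1 = A·v_0 = (-1, -3).
v_2 = A·v_1 = (1, -7).
v_3 = A·v_2 = (9, -13).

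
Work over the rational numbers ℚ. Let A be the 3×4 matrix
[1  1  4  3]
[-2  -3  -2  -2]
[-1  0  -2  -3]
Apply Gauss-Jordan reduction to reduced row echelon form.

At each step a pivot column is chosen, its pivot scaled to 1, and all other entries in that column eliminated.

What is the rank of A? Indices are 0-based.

rank = 3

step 1: normalize row 0 (÷1) = (1, 1, 4, 3)
  row 1: subtract -2×row0 = (0, -1, 6, 4)
  row 2: subtract -1×row0 = (0, 1, 2, 0)
step 2: normalize row 1 (÷-1) = (0, 1, -6, -4)
  row 0: subtract 1×row1 = (1, 0, 10, 7)
  row 2: subtract 1×row1 = (0, 0, 8, 4)
step 3: normalize row 2 (÷8) = (0, 0, 1, 1/2)
  row 0: subtract 10×row2 = (1, 0, 0, 2)
  row 1: subtract -6×row2 = (0, 1, 0, -1)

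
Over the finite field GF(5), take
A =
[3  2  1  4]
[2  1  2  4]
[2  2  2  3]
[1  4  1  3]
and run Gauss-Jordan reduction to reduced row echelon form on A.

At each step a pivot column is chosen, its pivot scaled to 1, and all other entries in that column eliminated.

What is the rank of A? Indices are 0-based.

rank = 4

step 1: normalize row 0 (÷3) = (1, 4, 2, 3)
  row 1: subtract 2×row0 = (0, 3, 3, 3)
  row 2: subtract 2×row0 = (0, 4, 3, 2)
  row 3: subtract 1×row0 = (0, 0, 4, 0)
step 2: normalize row 1 (÷3) = (0, 1, 1, 1)
  row 0: subtract 4×row1 = (1, 0, 3, 4)
  row 2: subtract 4×row1 = (0, 0, 4, 3)
step 3: normalize row 2 (÷4) = (0, 0, 1, 2)
  row 0: subtract 3×row2 = (1, 0, 0, 3)
  row 1: subtract 1×row2 = (0, 1, 0, 4)
  row 3: subtract 4×row2 = (0, 0, 0, 2)
step 4: normalize row 3 (÷2) = (0, 0, 0, 1)
  row 0: subtract 3×row3 = (1, 0, 0, 0)
  row 1: subtract 4×row3 = (0, 1, 0, 0)
  row 2: subtract 2×row3 = (0, 0, 1, 0)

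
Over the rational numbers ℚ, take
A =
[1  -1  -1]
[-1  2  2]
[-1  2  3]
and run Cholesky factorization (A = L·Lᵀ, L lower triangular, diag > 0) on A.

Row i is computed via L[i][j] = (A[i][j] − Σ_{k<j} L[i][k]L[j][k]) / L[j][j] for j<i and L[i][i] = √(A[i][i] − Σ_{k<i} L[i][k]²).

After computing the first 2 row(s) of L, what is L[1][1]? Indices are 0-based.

L[1][1] = 1

Step 1: L[0][0] = √(1) = 1.
  L[1][0] = (-1) / L[0][0] = -1.
Step 2: L[1][1] = √(1) = 1.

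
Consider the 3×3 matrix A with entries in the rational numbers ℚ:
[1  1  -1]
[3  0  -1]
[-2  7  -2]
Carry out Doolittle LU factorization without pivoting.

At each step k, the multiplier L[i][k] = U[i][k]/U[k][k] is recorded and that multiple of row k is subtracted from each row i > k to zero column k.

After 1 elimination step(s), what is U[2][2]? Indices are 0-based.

Step 1: pivot at (0,0) is 1.
  row1 ← row1 − (3)·row0  ⇒  L[1][0]=3, U row1=(0, -3, 2)
  row2 ← row2 − (-2)·row0  ⇒  L[2][0]=-2, U row2=(0, 9, -4)

U[2][2] = -4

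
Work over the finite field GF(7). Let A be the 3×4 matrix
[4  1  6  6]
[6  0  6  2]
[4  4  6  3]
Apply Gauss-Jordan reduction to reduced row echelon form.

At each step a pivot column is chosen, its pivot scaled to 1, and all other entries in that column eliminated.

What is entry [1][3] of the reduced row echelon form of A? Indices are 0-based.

M[1][3] = 6

[1] R0 /= 4  ⇒  (1, 2, 5, 5)
     R1 -= 6·R0  ⇒  (0, 2, 4, 0)
     R2 -= 4·R0  ⇒  (0, 3, 0, 4)
[2] R1 /= 2  ⇒  (0, 1, 2, 0)
     R0 -= 2·R1  ⇒  (1, 0, 1, 5)
     R2 -= 3·R1  ⇒  (0, 0, 1, 4)
[3] R2 /= 1  ⇒  (0, 0, 1, 4)
     R0 -= 1·R2  ⇒  (1, 0, 0, 1)
     R1 -= 2·R2  ⇒  (0, 1, 0, 6)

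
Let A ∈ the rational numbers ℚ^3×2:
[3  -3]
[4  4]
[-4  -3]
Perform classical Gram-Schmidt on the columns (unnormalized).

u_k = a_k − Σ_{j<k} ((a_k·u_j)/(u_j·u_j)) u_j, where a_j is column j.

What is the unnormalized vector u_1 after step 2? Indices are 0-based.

Step 1: u_0 = a_0 = (3, 4, -4).
Step 2: u_1 = a_1 − (19/41)·u_0 = (-180/41, 88/41, -47/41).

u_1 = (-180/41, 88/41, -47/41)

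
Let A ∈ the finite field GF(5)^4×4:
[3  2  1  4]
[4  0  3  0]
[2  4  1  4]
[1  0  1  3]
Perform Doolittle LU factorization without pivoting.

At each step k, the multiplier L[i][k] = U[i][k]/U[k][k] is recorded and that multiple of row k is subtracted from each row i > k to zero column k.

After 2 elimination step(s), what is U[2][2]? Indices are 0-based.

Step 1: pivot at (0,0) is 3.
  row1 ← row1 − (3)·row0  ⇒  L[1][0]=3, U row1=(0, 4, 0, 3)
  row2 ← row2 − (4)·row0  ⇒  L[2][0]=4, U row2=(0, 1, 2, 3)
  row3 ← row3 − (2)·row0  ⇒  L[3][0]=2, U row3=(0, 1, 4, 0)
Step 2: pivot at (1,1) is 4.
  row2 ← row2 − (4)·row1  ⇒  L[2][1]=4, U row2=(0, 0, 2, 1)
  row3 ← row3 − (4)·row1  ⇒  L[3][1]=4, U row3=(0, 0, 4, 3)

U[2][2] = 2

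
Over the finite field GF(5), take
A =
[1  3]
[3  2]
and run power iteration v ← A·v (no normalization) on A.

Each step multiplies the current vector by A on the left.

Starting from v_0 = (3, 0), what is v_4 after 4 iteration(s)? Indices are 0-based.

v_4 = (3, 1)

v_0 = (3, 0).
v_1 = A·v_0 = (3, 4).
v_2 = A·v_1 = (0, 2).
v_3 = A·v_2 = (1, 4).
v_4 = A·v_3 = (3, 1).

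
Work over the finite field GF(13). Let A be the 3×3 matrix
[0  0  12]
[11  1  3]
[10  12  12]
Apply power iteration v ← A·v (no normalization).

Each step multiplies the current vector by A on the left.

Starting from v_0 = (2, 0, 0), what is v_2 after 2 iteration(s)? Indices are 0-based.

v_2 = (6, 4, 10)

v_0 = (2, 0, 0).
v_1 = A·v_0 = (0, 9, 7).
v_2 = A·v_1 = (6, 4, 10).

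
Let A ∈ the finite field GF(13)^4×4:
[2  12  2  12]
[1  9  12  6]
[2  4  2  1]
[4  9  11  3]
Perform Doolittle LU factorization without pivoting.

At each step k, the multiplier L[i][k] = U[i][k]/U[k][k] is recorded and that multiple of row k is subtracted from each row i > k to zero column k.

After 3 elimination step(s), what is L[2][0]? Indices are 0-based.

Step 1: pivot at (0,0) is 2.
  row1 ← row1 − (7)·row0  ⇒  L[1][0]=7, U row1=(0, 3, 11, 0)
  row2 ← row2 − (1)·row0  ⇒  L[2][0]=1, U row2=(0, 5, 0, 2)
  row3 ← row3 − (2)·row0  ⇒  L[3][0]=2, U row3=(0, 11, 7, 5)
Step 2: pivot at (1,1) is 3.
  row2 ← row2 − (6)·row1  ⇒  L[2][1]=6, U row2=(0, 0, 12, 2)
  row3 ← row3 − (8)·row1  ⇒  L[3][1]=8, U row3=(0, 0, 10, 5)
Step 3: pivot at (2,2) is 12.
  row3 ← row3 − (3)·row2  ⇒  L[3][2]=3, U row3=(0, 0, 0, 12)

L[2][0] = 1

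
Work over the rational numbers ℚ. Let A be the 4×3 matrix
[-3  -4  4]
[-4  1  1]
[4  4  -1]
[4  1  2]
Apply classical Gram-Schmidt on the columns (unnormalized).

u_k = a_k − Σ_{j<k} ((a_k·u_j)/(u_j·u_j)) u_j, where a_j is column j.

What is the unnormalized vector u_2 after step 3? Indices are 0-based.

Step 1: u_0 = a_0 = (-3, -4, 4, 4).
Step 2: u_1 = a_1 − (28/57)·u_0 = (-48/19, 169/57, 116/57, -55/57).
Step 3: u_2 = a_2 − (-4/19)·u_0 − (-633/1154)·u_1 = (1144/577, 2059/1154, 553/577, 2669/1154).

u_2 = (1144/577, 2059/1154, 553/577, 2669/1154)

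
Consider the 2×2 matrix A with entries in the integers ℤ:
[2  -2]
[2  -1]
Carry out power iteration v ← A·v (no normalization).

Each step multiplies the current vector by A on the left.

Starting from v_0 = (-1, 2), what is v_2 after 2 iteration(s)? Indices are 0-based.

v_2 = (-4, -8)

v_0 = (-1, 2).
v_1 = A·v_0 = (-6, -4).
v_2 = A·v_1 = (-4, -8).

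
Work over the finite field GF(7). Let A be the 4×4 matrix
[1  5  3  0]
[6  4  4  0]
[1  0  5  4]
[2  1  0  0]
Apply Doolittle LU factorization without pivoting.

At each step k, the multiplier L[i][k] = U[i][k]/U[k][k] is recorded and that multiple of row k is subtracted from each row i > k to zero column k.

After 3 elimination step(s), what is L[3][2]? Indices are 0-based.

k=0: U[0][0]=1
  eliminate (1,0): mult=6, new row 1: (0, 2, 0, 0); set L[1][0]=6
  eliminate (2,0): mult=1, new row 2: (0, 2, 2, 4); set L[2][0]=1
  eliminate (3,0): mult=2, new row 3: (0, 5, 1, 0); set L[3][0]=2
k=1: U[1][1]=2
  eliminate (2,1): mult=1, new row 2: (0, 0, 2, 4); set L[2][1]=1
  eliminate (3,1): mult=6, new row 3: (0, 0, 1, 0); set L[3][1]=6
k=2: U[2][2]=2
  eliminate (3,2): mult=4, new row 3: (0, 0, 0, 5); set L[3][2]=4

L[3][2] = 4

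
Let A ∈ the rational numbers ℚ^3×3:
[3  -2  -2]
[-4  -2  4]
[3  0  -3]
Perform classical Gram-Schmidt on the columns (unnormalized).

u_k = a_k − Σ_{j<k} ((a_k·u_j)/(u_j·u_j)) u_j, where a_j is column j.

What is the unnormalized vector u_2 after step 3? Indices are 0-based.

Step 1: u_0 = a_0 = (3, -4, 3).
Step 2: u_1 = a_1 − (1/17)·u_0 = (-37/17, -30/17, -3/17).
Step 3: u_2 = a_2 − (-31/34)·u_0 − (-37/134)·u_1 = (9/67, -9/67, -21/67).

u_2 = (9/67, -9/67, -21/67)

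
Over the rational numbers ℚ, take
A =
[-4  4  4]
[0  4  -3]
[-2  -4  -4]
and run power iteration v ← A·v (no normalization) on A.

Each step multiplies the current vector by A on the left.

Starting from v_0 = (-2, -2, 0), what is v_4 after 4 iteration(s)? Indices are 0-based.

v_0 = (-2, -2, 0).
v_1 = A·v_0 = (0, -8, 12).
v_2 = A·v_1 = (16, -68, -16).
v_3 = A·v_2 = (-400, -224, 304).
v_4 = A·v_3 = (1920, -1808, 480).

v_4 = (1920, -1808, 480)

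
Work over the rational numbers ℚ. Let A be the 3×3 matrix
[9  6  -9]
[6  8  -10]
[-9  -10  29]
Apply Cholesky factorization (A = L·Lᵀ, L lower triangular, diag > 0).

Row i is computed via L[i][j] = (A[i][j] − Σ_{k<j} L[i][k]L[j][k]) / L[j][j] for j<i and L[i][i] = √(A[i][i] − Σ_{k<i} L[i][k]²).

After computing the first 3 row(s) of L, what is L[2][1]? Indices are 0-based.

Step 1: L[0][0] = √(9) = 3.
  L[1][0] = (6) / L[0][0] = 2.
Step 2: L[1][1] = √(4) = 2.
  L[2][0] = (-9) / L[0][0] = -3.
  L[2][1] = (-4) / L[1][1] = -2.
Step 3: L[2][2] = √(16) = 4.

L[2][1] = -2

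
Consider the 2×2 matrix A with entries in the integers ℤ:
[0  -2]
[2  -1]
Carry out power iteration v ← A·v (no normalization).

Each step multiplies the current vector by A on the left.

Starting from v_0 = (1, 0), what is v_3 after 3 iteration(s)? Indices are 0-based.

v_0 = (1, 0).
v_1 = A·v_0 = (0, 2).
v_2 = A·v_1 = (-4, -2).
v_3 = A·v_2 = (4, -6).

v_3 = (4, -6)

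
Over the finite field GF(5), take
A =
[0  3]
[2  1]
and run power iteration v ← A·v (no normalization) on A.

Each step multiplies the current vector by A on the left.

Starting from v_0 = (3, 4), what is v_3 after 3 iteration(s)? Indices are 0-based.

v_3 = (2, 4)

v_0 = (3, 4).
v_1 = A·v_0 = (2, 0).
v_2 = A·v_1 = (0, 4).
v_3 = A·v_2 = (2, 4).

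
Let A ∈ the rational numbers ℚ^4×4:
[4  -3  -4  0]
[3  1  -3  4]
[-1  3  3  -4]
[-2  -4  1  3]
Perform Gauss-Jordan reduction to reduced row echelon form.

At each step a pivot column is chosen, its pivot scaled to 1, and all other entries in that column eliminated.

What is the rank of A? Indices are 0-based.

rank = 4

step 1: normalize row 0 (÷4) = (1, -3/4, -1, 0)
  row 1: subtract 3×row0 = (0, 13/4, 0, 4)
  row 2: subtract -1×row0 = (0, 9/4, 2, -4)
  row 3: subtract -2×row0 = (0, -11/2, -1, 3)
step 2: normalize row 1 (÷13/4) = (0, 1, 0, 16/13)
  row 0: subtract -3/4×row1 = (1, 0, -1, 12/13)
  row 2: subtract 9/4×row1 = (0, 0, 2, -88/13)
  row 3: subtract -11/2×row1 = (0, 0, -1, 127/13)
step 3: normalize row 2 (÷2) = (0, 0, 1, -44/13)
  row 0: subtract -1×row2 = (1, 0, 0, -32/13)
  row 3: subtract -1×row2 = (0, 0, 0, 83/13)
step 4: normalize row 3 (÷83/13) = (0, 0, 0, 1)
  row 0: subtract -32/13×row3 = (1, 0, 0, 0)
  row 1: subtract 16/13×row3 = (0, 1, 0, 0)
  row 2: subtract -44/13×row3 = (0, 0, 1, 0)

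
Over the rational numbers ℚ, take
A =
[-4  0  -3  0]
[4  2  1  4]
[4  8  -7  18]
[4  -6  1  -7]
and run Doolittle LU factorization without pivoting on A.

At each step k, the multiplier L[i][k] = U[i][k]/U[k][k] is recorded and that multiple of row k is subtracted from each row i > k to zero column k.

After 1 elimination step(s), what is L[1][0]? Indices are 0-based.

L[1][0] = -1

k=0: U[0][0]=-4
  eliminate (1,0): mult=-1, new row 1: (0, 2, -2, 4); set L[1][0]=-1
  eliminate (2,0): mult=-1, new row 2: (0, 8, -10, 18); set L[2][0]=-1
  eliminate (3,0): mult=-1, new row 3: (0, -6, -2, -7); set L[3][0]=-1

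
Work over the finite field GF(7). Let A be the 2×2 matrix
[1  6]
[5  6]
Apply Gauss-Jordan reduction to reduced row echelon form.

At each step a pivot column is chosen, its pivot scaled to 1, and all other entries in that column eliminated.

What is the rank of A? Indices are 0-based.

step 1: normalize row 0 (÷1) = (1, 6)
  row 1: subtract 5×row0 = (0, 4)
step 2: normalize row 1 (÷4) = (0, 1)
  row 0: subtract 6×row1 = (1, 0)

rank = 2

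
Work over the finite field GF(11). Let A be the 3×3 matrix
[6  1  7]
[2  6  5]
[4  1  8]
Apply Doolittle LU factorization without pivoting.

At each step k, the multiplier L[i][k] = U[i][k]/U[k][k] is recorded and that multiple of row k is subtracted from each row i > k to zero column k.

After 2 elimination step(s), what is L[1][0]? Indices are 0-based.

k=0: U[0][0]=6
  eliminate (1,0): mult=4, new row 1: (0, 2, 10); set L[1][0]=4
  eliminate (2,0): mult=8, new row 2: (0, 4, 7); set L[2][0]=8
k=1: U[1][1]=2
  eliminate (2,1): mult=2, new row 2: (0, 0, 9); set L[2][1]=2

L[1][0] = 4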